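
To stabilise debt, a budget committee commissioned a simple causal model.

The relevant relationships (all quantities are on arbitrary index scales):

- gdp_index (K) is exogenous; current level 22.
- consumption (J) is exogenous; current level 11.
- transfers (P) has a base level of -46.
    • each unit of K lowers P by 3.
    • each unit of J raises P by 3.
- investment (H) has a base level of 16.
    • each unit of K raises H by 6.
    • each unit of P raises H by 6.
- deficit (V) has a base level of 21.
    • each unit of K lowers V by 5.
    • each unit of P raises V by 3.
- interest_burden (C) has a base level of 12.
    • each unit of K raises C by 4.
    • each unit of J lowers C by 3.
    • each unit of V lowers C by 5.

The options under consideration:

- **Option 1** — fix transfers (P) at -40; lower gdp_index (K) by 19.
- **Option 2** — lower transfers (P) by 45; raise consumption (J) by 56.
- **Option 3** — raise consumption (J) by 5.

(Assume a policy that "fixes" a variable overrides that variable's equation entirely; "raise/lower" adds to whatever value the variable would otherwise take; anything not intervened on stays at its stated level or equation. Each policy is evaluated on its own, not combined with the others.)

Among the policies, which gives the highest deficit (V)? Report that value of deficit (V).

Option 1 (P := -40, K − 19):
  K = 22 − 19 = 3
  J = 11
  P = -40
  V = 21 − 5·3 + 3·(-40) = -114
Option 2 (P − 45, J + 56):
  K = 22
  J = 11 + 56 = 67
  P = -46 − 3·22 + 3·67 (−45 from intervention) = 44
  V = 21 − 5·22 + 3·44 = 43
Option 3 (J + 5):
  K = 22
  J = 11 + 5 = 16
  P = -46 − 3·22 + 3·16 = -64
  V = 21 − 5·22 + 3·(-64) = -281
Comparing — Option 1: V=-114, Option 2: V=43, Option 3: V=-281. Highest is 43 (Option 2).

43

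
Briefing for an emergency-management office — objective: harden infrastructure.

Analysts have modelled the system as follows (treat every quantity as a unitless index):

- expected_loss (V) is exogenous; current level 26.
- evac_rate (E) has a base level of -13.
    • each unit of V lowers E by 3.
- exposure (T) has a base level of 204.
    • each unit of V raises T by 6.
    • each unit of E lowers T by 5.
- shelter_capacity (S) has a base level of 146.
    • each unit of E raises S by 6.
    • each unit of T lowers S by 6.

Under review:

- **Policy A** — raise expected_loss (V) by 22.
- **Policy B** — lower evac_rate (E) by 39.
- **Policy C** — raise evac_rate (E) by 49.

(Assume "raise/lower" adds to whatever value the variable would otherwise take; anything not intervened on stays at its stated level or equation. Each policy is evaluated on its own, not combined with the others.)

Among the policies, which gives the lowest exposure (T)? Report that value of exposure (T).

570

Policy A (V + 22):
  V = 26 + 22 = 48
  E = -13 − 3·48 = -157
  T = 204 + 6·48 − 5·(-157) = 1277
Policy B (E − 39):
  V = 26
  E = -13 − 3·26 (−39 from intervention) = -130
  T = 204 + 6·26 − 5·(-130) = 1010
Policy C (E + 49):
  V = 26
  E = -13 − 3·26 (+49 from intervention) = -42
  T = 204 + 6·26 − 5·(-42) = 570
Comparing — Policy A: T=1277, Policy B: T=1010, Policy C: T=570. Lowest is 570 (Policy C).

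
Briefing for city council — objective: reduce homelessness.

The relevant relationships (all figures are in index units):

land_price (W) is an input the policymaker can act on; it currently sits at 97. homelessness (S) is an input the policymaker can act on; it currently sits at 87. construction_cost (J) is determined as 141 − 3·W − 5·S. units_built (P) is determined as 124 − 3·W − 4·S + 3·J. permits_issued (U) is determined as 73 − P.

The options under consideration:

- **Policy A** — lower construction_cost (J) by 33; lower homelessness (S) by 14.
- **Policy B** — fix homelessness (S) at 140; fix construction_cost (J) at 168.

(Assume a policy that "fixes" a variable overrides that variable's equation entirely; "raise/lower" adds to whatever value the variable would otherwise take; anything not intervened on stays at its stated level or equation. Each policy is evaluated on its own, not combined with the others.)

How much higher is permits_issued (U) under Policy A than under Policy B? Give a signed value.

Policy A (J − 33, S − 14):
  W = 97
  S = 87 − 14 = 73
  J = 141 − 3·97 − 5·73 (−33 from intervention) = -548
  P = 124 − 3·97 − 4·73 + 3·(-548) = -2103
  U = 73 − (-2103) = 2176
Policy B (S := 140, J := 168):
  W = 97
  S = 140
  J = 168
  P = 124 − 3·97 − 4·140 + 3·168 = -223
  U = 73 − (-223) = 296
U: 2176 − 296 = 1880

1880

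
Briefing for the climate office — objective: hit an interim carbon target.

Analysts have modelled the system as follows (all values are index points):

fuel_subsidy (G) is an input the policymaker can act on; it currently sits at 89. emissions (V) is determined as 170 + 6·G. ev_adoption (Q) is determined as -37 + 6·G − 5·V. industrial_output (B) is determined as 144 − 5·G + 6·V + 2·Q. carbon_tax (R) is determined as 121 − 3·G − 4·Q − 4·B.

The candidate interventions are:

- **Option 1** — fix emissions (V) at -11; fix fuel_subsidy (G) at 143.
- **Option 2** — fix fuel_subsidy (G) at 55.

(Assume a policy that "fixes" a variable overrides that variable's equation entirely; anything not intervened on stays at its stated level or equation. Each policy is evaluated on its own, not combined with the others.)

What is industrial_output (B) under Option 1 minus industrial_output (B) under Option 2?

2660

Option 1 (V := -11, G := 143):
  G = 143
  V = -11
  Q = -37 + 6·143 − 5·(-11) = 876
  B = 144 − 5·143 + 6·(-11) + 2·876 = 1115
Option 2 (G := 55):
  G = 55
  V = 170 + 6·55 = 500
  Q = -37 + 6·55 − 5·500 = -2207
  B = 144 − 5·55 + 6·500 + 2·(-2207) = -1545
B: 1115 − (-1545) = 2660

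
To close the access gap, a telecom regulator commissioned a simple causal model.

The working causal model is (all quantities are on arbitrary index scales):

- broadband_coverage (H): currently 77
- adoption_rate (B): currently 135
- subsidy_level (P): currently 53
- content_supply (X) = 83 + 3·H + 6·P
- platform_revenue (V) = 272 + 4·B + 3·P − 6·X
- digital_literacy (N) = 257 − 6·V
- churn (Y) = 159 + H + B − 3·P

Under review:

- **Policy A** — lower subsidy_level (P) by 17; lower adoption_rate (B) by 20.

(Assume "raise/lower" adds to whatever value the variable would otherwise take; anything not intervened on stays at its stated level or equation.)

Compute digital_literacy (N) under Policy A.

Policy A (P − 17, B − 20):
  H = 77
  B = 135 − 20 = 115
  P = 53 − 17 = 36
  X = 83 + 3·77 + 6·36 = 530
  V = 272 + 4·115 + 3·36 − 6·530 = -2340
  N = 257 − 6·(-2340) = 14297

14297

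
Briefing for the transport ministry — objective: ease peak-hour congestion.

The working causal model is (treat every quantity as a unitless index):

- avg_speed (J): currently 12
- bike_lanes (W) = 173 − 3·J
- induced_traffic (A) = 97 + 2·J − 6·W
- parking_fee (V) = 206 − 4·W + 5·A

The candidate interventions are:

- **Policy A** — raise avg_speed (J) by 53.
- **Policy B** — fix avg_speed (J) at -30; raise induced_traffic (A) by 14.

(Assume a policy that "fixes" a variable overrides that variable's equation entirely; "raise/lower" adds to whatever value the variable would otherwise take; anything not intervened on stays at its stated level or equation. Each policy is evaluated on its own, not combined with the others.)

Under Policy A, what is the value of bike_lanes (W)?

Policy A (J + 53):
  J = 12 + 53 = 65
  W = 173 − 3·65 = -22

-22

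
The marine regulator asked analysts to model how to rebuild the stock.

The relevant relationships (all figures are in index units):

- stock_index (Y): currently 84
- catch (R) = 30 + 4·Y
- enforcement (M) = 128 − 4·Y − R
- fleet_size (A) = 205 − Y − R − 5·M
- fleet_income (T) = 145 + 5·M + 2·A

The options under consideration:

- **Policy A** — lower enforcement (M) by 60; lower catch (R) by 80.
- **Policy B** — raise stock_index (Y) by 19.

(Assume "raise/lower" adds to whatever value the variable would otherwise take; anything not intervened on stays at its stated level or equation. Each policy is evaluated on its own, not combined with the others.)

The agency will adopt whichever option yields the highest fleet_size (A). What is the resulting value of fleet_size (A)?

Policy A (M − 60, R − 80):
  Y = 84
  R = 30 + 4·84 (−80 from intervention) = 286
  M = 128 − 4·84 − 286 (−60 from intervention) = -554
  A = 205 − 84 − 286 − 5·(-554) = 2605
Policy B (Y + 19):
  Y = 84 + 19 = 103
  R = 30 + 4·103 = 442
  M = 128 − 4·103 − 442 = -726
  A = 205 − 103 − 442 − 5·(-726) = 3290
Comparing — Policy A: A=2605, Policy B: A=3290. Highest is 3290 (Policy B).

3290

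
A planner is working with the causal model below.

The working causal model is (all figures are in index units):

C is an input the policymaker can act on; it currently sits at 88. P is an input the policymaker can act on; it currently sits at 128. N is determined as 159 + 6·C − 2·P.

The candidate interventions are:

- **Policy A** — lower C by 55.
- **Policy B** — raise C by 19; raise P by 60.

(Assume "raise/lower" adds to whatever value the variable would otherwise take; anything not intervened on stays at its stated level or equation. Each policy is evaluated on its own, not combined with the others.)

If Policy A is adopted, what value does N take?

Policy A (C − 55):
  C = 88 − 55 = 33
  P = 128
  N = 159 + 6·33 − 2·128 = 101

101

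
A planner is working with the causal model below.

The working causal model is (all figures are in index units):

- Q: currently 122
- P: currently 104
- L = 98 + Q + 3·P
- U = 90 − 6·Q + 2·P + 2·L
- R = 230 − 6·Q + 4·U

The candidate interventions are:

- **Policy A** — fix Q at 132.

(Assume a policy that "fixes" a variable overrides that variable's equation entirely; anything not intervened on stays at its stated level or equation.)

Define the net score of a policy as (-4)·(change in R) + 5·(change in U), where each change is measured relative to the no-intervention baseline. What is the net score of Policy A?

Baseline:
  Q = 122
  P = 104
  L = 98 + 122 + 3·104 = 532
  U = 90 − 6·122 + 2·104 + 2·532 = 630
  R = 230 − 6·122 + 4·630 = 2018
Policy A (Q := 132):
  Q = 132
  P = 104
  L = 98 + 132 + 3·104 = 542
  U = 90 − 6·132 + 2·104 + 2·542 = 590
  R = 230 − 6·132 + 4·590 = 1798
ΔR = 1798 − 2018 = -220; ΔU = 590 − 630 = -40
Score = (-4)·(-220) + 5·(-40) = 680

680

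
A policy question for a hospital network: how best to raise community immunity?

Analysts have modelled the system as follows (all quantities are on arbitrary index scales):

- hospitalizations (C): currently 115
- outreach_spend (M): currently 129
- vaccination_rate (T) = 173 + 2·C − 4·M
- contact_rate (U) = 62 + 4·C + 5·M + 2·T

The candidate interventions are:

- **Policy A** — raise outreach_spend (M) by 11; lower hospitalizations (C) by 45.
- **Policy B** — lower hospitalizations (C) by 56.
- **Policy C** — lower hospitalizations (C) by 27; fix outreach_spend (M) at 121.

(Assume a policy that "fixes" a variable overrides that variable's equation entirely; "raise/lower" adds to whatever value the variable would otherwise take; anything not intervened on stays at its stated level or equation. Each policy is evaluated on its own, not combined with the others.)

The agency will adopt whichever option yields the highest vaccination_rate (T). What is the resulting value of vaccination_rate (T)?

-135

Policy A (M + 11, C − 45):
  C = 115 − 45 = 70
  M = 129 + 11 = 140
  T = 173 + 2·70 − 4·140 = -247
Policy B (C − 56):
  C = 115 − 56 = 59
  M = 129
  T = 173 + 2·59 − 4·129 = -225
Policy C (C − 27, M := 121):
  C = 115 − 27 = 88
  M = 121
  T = 173 + 2·88 − 4·121 = -135
Comparing — Policy A: T=-247, Policy B: T=-225, Policy C: T=-135. Highest is -135 (Policy C).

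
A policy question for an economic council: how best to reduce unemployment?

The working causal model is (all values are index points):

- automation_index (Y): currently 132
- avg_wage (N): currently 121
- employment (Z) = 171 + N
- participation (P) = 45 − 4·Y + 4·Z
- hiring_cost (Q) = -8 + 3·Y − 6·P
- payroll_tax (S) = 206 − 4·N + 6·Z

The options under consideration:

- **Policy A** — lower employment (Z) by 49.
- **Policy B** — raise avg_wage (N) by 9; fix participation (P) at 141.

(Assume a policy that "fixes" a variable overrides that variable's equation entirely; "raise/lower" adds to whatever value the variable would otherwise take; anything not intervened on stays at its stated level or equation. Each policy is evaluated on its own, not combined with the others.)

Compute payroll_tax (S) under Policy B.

1492

Policy B (N + 9, P := 141):
  N = 121 + 9 = 130
  Z = 171 + 130 = 301
  S = 206 − 4·130 + 6·301 = 1492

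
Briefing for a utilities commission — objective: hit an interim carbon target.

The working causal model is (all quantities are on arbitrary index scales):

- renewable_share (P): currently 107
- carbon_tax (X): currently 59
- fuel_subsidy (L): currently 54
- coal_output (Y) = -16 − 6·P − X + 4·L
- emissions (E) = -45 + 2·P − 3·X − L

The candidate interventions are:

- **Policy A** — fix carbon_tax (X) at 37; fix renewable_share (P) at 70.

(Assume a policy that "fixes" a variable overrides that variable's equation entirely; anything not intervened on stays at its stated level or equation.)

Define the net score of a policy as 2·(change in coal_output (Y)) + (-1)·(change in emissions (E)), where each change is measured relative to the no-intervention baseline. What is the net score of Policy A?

496

Baseline:
  P = 107
  X = 59
  L = 54
  Y = -16 − 6·107 − 59 + 4·54 = -501
  E = -45 + 2·107 − 3·59 − 54 = -62
Policy A (X := 37, P := 70):
  P = 70
  X = 37
  L = 54
  Y = -16 − 6·70 − 37 + 4·54 = -257
  E = -45 + 2·70 − 3·37 − 54 = -70
ΔY = -257 − (-501) = 244; ΔE = -70 − (-62) = -8
Score = 2·244 + (-1)·(-8) = 496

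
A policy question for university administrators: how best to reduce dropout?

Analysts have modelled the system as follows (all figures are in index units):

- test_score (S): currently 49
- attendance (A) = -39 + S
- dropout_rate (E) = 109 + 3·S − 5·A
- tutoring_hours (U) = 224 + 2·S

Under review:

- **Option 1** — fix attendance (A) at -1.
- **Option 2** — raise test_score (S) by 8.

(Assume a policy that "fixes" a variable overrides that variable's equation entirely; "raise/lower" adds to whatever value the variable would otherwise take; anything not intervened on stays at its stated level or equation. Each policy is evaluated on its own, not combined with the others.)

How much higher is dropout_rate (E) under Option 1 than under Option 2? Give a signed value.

71

Option 1 (A := -1):
  S = 49
  A = -1
  E = 109 + 3·49 − 5·(-1) = 261
Option 2 (S + 8):
  S = 49 + 8 = 57
  A = -39 + 57 = 18
  E = 109 + 3·57 − 5·18 = 190
E: 261 − 190 = 71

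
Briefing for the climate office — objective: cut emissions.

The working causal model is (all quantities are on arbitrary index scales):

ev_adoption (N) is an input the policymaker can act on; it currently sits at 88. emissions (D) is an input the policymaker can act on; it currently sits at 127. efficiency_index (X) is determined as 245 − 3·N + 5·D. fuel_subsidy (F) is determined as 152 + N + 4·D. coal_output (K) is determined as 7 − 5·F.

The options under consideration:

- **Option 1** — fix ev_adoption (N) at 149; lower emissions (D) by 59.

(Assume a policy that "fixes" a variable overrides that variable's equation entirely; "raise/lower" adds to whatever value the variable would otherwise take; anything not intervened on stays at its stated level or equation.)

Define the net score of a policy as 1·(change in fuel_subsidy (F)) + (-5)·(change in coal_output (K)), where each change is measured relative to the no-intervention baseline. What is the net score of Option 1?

Baseline:
  N = 88
  D = 127
  F = 152 + 88 + 4·127 = 748
  K = 7 − 5·748 = -3733
Option 1 (N := 149, D − 59):
  N = 149
  D = 127 − 59 = 68
  F = 152 + 149 + 4·68 = 573
  K = 7 − 5·573 = -2858
ΔF = 573 − 748 = -175; ΔK = -2858 − (-3733) = 875
Score = 1·(-175) + (-5)·875 = -4550

-4550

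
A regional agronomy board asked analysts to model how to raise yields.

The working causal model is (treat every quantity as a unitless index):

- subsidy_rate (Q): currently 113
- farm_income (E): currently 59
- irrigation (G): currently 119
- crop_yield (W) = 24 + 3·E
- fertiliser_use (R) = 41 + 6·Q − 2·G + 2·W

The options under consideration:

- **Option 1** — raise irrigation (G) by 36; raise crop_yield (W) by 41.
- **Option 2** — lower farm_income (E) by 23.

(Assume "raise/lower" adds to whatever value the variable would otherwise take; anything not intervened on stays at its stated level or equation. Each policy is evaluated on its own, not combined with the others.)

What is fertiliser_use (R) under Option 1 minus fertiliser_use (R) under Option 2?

148

Option 1 (G + 36, W + 41):
  Q = 113
  E = 59
  G = 119 + 36 = 155
  W = 24 + 3·59 (+41 from intervention) = 242
  R = 41 + 6·113 − 2·155 + 2·242 = 893
Option 2 (E − 23):
  Q = 113
  E = 59 − 23 = 36
  G = 119
  W = 24 + 3·36 = 132
  R = 41 + 6·113 − 2·119 + 2·132 = 745
R: 893 − 745 = 148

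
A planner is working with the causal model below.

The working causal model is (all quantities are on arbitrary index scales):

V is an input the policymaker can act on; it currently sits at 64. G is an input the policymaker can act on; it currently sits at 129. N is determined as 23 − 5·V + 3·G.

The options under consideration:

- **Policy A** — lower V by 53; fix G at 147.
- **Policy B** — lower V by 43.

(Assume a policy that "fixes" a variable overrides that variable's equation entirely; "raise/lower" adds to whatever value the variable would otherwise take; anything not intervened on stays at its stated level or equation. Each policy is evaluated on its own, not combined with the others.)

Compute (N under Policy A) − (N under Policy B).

Policy A (V − 53, G := 147):
  V = 64 − 53 = 11
  G = 147
  N = 23 − 5·11 + 3·147 = 409
Policy B (V − 43):
  V = 64 − 43 = 21
  G = 129
  N = 23 − 5·21 + 3·129 = 305
N: 409 − 305 = 104

104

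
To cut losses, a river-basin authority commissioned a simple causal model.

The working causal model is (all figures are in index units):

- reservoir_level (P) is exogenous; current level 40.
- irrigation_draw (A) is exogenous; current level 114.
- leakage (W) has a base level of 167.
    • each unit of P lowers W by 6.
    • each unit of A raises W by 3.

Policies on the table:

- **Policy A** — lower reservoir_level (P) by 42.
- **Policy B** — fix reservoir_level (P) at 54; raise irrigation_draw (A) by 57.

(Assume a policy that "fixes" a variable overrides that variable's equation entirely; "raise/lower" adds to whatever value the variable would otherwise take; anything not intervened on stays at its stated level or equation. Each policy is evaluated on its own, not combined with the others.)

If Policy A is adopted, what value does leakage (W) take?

521

Policy A (P − 42):
  P = 40 − 42 = -2
  A = 114
  W = 167 − 6·(-2) + 3·114 = 521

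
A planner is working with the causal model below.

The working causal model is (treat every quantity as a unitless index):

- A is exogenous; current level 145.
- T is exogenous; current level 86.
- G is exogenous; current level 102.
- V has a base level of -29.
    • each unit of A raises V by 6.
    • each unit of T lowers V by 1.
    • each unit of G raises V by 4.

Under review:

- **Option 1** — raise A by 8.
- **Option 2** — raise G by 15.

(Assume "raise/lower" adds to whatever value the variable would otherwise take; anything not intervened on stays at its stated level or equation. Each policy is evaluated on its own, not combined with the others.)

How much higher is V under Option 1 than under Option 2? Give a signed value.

-12

Option 1 (A + 8):
  A = 145 + 8 = 153
  T = 86
  G = 102
  V = -29 + 6·153 − 86 + 4·102 = 1211
Option 2 (G + 15):
  A = 145
  T = 86
  G = 102 + 15 = 117
  V = -29 + 6·145 − 86 + 4·117 = 1223
V: 1211 − 1223 = -12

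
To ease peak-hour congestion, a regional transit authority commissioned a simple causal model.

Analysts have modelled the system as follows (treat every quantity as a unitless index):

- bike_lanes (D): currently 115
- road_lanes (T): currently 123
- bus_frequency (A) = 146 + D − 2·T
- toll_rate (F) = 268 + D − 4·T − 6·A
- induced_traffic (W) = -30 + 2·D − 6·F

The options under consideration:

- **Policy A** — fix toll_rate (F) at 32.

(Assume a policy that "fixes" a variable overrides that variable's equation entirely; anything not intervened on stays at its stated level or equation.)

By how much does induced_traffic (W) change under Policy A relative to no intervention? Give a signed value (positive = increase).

Baseline:
  D = 115
  T = 123
  A = 146 + 115 − 2·123 = 15
  F = 268 + 115 − 4·123 − 6·15 = -199
  W = -30 + 2·115 − 6·(-199) = 1394
Policy A (F := 32):
  D = 115
  T = 123
  A = 146 + 115 − 2·123 = 15
  F = 32
  W = -30 + 2·115 − 6·32 = 8
Change in W: 8 − 1394 = -1386

-1386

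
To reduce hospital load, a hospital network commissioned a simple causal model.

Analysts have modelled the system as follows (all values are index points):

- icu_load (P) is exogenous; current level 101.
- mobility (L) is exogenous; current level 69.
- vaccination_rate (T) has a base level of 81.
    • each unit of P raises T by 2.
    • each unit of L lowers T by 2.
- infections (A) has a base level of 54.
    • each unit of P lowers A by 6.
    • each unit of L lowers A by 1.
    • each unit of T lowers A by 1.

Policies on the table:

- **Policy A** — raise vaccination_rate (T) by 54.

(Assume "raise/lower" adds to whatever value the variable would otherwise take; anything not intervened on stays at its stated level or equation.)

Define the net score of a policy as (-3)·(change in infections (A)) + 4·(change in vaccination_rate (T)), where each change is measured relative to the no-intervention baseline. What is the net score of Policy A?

Baseline:
  P = 101
  L = 69
  T = 81 + 2·101 − 2·69 = 145
  A = 54 − 6·101 − 69 − 145 = -766
Policy A (T + 54):
  P = 101
  L = 69
  T = 81 + 2·101 − 2·69 (+54 from intervention) = 199
  A = 54 − 6·101 − 69 − 199 = -820
ΔA = -820 − (-766) = -54; ΔT = 199 − 145 = 54
Score = (-3)·(-54) + 4·54 = 378

378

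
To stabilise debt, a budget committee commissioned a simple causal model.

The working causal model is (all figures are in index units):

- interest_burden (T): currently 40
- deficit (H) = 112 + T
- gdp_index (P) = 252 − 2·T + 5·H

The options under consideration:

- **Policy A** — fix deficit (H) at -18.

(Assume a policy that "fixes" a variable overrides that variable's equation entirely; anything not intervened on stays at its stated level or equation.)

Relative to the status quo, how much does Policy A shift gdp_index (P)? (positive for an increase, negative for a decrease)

-850

Baseline:
  T = 40
  H = 112 + 40 = 152
  P = 252 − 2·40 + 5·152 = 932
Policy A (H := -18):
  T = 40
  H = -18
  P = 252 − 2·40 + 5·(-18) = 82
Change in P: 82 − 932 = -850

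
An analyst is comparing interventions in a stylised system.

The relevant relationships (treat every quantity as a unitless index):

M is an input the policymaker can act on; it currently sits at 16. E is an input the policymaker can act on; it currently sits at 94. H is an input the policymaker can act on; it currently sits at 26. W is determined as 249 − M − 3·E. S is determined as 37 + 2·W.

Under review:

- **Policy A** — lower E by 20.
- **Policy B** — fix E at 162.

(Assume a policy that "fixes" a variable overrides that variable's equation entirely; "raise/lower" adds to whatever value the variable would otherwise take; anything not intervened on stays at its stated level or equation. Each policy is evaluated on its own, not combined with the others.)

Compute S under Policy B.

-469

Policy B (E := 162):
  M = 16
  E = 162
  W = 249 − 16 − 3·162 = -253
  S = 37 + 2·(-253) = -469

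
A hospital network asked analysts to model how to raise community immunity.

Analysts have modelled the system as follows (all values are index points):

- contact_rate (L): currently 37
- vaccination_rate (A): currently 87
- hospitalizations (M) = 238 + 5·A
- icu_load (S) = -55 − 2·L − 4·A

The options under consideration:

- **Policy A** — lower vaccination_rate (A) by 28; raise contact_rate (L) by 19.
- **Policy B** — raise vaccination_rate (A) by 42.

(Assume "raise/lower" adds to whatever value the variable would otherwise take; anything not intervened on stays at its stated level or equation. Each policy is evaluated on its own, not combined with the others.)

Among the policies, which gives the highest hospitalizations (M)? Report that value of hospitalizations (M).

883

Policy A (A − 28, L + 19):
  A = 87 − 28 = 59
  M = 238 + 5·59 = 533
Policy B (A + 42):
  A = 87 + 42 = 129
  M = 238 + 5·129 = 883
Comparing — Policy A: M=533, Policy B: M=883. Highest is 883 (Policy B).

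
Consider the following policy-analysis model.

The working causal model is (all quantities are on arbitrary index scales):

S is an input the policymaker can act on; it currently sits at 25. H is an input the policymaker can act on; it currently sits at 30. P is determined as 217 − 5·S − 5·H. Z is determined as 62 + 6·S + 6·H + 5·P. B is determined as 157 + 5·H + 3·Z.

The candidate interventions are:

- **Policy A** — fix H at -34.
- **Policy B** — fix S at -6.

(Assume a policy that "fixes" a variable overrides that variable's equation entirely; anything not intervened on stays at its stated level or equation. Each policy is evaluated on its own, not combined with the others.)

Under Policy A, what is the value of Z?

1318

Policy A (H := -34):
  S = 25
  H = -34
  P = 217 − 5·25 − 5·(-34) = 262
  Z = 62 + 6·25 + 6·(-34) + 5·262 = 1318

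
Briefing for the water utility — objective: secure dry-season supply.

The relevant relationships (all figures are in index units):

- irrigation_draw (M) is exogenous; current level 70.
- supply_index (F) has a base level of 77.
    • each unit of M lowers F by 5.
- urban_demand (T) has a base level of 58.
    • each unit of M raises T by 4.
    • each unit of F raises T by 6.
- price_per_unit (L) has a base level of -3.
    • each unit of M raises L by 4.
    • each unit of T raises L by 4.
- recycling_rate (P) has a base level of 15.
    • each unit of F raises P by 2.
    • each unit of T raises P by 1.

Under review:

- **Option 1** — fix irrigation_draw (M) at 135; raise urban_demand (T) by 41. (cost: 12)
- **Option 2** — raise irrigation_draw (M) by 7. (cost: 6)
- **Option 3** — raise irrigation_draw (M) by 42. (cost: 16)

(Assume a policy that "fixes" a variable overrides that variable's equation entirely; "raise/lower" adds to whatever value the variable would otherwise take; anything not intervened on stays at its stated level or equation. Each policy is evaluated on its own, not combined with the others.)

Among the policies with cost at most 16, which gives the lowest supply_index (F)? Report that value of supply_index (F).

Option 1 (M := 135, T + 41):
  M = 135
  F = 77 − 5·135 = -598
Option 2 (M + 7):
  M = 70 + 7 = 77
  F = 77 − 5·77 = -308
Option 3 (M + 42):
  M = 70 + 42 = 112
  F = 77 − 5·112 = -483
Comparing — Option 1: F=-598, Option 2: F=-308, Option 3: F=-483. Lowest is -598 (Option 1).

-598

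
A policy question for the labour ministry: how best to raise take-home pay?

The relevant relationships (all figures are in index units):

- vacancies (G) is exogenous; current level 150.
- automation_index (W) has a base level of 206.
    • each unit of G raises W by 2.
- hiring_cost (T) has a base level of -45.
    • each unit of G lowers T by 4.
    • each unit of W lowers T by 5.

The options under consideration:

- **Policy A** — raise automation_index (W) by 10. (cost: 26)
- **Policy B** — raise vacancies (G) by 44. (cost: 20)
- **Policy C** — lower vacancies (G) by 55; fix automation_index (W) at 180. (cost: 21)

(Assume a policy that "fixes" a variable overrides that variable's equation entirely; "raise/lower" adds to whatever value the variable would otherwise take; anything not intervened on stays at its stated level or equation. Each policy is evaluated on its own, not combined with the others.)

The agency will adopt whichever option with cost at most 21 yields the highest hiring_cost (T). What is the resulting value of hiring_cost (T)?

-1325

Policy B (G + 44):
  G = 150 + 44 = 194
  W = 206 + 2·194 = 594
  T = -45 − 4·194 − 5·594 = -3791
Policy C (G − 55, W := 180):
  G = 150 − 55 = 95
  W = 180
  T = -45 − 4·95 − 5·180 = -1325
Comparing — Policy B: T=-3791, Policy C: T=-1325. Highest is -1325 (Policy C).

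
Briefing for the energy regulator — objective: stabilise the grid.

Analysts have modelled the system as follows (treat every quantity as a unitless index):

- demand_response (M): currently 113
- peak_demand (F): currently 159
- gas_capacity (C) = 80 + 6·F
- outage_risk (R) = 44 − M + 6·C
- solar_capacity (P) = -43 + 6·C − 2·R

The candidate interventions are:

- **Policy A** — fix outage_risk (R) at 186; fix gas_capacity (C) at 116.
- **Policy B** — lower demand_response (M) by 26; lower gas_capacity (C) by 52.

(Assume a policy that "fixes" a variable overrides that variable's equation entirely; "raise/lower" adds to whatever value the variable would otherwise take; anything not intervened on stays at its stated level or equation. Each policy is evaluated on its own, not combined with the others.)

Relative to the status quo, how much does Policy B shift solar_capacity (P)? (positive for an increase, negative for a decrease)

Baseline:
  M = 113
  F = 159
  C = 80 + 6·159 = 1034
  R = 44 − 113 + 6·1034 = 6135
  P = -43 + 6·1034 − 2·6135 = -6109
Policy B (M − 26, C − 52):
  M = 113 − 26 = 87
  F = 159
  C = 80 + 6·159 (−52 from intervention) = 982
  R = 44 − 87 + 6·982 = 5849
  P = -43 + 6·982 − 2·5849 = -5849
Change in P: -5849 − (-6109) = 260

260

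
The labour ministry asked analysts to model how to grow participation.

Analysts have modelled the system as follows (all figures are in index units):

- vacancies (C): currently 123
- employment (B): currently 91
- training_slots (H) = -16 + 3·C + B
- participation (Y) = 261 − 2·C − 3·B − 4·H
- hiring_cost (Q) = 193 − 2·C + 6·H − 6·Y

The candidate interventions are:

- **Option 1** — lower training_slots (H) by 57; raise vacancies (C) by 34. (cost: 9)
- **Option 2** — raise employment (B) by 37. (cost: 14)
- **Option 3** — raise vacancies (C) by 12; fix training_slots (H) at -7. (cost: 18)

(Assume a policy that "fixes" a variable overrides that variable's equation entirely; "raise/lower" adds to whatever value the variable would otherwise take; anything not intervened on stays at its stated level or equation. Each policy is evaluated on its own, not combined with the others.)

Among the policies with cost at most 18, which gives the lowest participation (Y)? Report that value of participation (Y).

-2293

Option 1 (H − 57, C + 34):
  C = 123 + 34 = 157
  B = 91
  H = -16 + 3·157 + 91 (−57 from intervention) = 489
  Y = 261 − 2·157 − 3·91 − 4·489 = -2282
Option 2 (B + 37):
  C = 123
  B = 91 + 37 = 128
  H = -16 + 3·123 + 128 = 481
  Y = 261 − 2·123 − 3·128 − 4·481 = -2293
Option 3 (C + 12, H := -7):
  C = 123 + 12 = 135
  B = 91
  H = -7
  Y = 261 − 2·135 − 3·91 − 4·(-7) = -254
Comparing — Option 1: Y=-2282, Option 2: Y=-2293, Option 3: Y=-254. Lowest is -2293 (Option 2).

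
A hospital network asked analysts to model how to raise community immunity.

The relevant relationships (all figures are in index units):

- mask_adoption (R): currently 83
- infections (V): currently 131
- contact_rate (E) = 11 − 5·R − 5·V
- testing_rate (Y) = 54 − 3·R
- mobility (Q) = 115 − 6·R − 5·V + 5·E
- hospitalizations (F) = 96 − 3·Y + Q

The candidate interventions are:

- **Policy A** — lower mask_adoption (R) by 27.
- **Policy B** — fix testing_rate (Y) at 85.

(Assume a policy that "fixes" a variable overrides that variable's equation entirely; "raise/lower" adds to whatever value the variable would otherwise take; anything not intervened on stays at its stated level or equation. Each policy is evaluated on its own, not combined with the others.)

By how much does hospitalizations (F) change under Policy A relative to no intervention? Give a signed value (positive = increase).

594

Baseline:
  R = 83
  V = 131
  E = 11 − 5·83 − 5·131 = -1059
  Y = 54 − 3·83 = -195
  Q = 115 − 6·83 − 5·131 + 5·(-1059) = -6333
  F = 96 − 3·(-195) + (-6333) = -5652
Policy A (R − 27):
  R = 83 − 27 = 56
  V = 131
  E = 11 − 5·56 − 5·131 = -924
  Y = 54 − 3·56 = -114
  Q = 115 − 6·56 − 5·131 + 5·(-924) = -5496
  F = 96 − 3·(-114) + (-5496) = -5058
Change in F: -5058 − (-5652) = 594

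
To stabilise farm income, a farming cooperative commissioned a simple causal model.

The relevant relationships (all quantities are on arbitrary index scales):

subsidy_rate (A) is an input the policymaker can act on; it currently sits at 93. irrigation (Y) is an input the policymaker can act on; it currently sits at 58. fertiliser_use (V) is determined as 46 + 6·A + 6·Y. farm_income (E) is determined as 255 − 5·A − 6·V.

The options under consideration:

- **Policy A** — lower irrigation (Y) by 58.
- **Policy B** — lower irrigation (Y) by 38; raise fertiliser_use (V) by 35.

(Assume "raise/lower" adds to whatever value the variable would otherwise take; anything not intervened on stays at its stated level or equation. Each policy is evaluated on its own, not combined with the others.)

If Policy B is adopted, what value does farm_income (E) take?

-4764

Policy B (Y − 38, V + 35):
  A = 93
  Y = 58 − 38 = 20
  V = 46 + 6·93 + 6·20 (+35 from intervention) = 759
  E = 255 − 5·93 − 6·759 = -4764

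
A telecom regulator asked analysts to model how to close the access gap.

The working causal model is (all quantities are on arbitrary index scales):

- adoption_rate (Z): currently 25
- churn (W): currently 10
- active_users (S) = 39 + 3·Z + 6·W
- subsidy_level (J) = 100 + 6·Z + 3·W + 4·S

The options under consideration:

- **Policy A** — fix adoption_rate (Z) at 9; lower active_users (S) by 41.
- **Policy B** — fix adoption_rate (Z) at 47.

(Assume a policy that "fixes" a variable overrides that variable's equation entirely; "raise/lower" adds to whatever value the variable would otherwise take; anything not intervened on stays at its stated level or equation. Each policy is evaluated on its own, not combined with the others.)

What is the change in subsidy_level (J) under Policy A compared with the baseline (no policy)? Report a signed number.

Baseline:
  Z = 25
  W = 10
  S = 39 + 3·25 + 6·10 = 174
  J = 100 + 6·25 + 3·10 + 4·174 = 976
Policy A (Z := 9, S − 41):
  Z = 9
  W = 10
  S = 39 + 3·9 + 6·10 (−41 from intervention) = 85
  J = 100 + 6·9 + 3·10 + 4·85 = 524
Change in J: 524 − 976 = -452

-452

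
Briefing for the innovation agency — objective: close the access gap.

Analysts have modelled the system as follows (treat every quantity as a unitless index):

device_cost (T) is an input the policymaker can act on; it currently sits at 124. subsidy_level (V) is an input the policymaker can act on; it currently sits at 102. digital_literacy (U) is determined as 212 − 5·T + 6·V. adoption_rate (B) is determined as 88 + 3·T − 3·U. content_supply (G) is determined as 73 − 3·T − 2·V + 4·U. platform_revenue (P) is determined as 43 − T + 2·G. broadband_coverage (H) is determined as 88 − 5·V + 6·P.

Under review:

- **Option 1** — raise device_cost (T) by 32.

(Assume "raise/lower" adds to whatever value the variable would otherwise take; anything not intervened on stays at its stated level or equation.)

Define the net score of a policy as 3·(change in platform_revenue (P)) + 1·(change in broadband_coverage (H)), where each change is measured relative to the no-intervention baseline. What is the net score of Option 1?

-13536

Baseline:
  T = 124
  V = 102
  U = 212 − 5·124 + 6·102 = 204
  G = 73 − 3·124 − 2·102 + 4·204 = 313
  P = 43 − 124 + 2·313 = 545
  H = 88 − 5·102 + 6·545 = 2848
Option 1 (T + 32):
  T = 124 + 32 = 156
  V = 102
  U = 212 − 5·156 + 6·102 = 44
  G = 73 − 3·156 − 2·102 + 4·44 = -423
  P = 43 − 156 + 2·(-423) = -959
  H = 88 − 5·102 + 6·(-959) = -6176
ΔP = -959 − 545 = -1504; ΔH = -6176 − 2848 = -9024
Score = 3·(-1504) + 1·(-9024) = -13536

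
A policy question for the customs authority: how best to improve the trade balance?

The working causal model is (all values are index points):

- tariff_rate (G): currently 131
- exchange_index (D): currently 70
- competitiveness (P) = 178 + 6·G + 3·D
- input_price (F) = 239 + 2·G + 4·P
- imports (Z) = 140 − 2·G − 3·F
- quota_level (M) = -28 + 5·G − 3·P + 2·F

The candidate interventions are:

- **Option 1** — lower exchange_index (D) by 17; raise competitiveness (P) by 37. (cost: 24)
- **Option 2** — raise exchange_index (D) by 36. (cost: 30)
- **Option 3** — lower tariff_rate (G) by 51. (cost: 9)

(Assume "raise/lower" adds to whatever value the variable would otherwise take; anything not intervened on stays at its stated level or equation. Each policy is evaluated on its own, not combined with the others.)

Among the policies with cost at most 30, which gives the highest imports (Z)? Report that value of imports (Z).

-11633

Option 1 (D − 17, P + 37):
  G = 131
  D = 70 − 17 = 53
  P = 178 + 6·131 + 3·53 (+37 from intervention) = 1160
  F = 239 + 2·131 + 4·1160 = 5141
  Z = 140 − 2·131 − 3·5141 = -15545
Option 2 (D + 36):
  G = 131
  D = 70 + 36 = 106
  P = 178 + 6·131 + 3·106 = 1282
  F = 239 + 2·131 + 4·1282 = 5629
  Z = 140 − 2·131 − 3·5629 = -17009
Option 3 (G − 51):
  G = 131 − 51 = 80
  D = 70
  P = 178 + 6·80 + 3·70 = 868
  F = 239 + 2·80 + 4·868 = 3871
  Z = 140 − 2·80 − 3·3871 = -11633
Comparing — Option 1: Z=-15545, Option 2: Z=-17009, Option 3: Z=-11633. Highest is -11633 (Option 3).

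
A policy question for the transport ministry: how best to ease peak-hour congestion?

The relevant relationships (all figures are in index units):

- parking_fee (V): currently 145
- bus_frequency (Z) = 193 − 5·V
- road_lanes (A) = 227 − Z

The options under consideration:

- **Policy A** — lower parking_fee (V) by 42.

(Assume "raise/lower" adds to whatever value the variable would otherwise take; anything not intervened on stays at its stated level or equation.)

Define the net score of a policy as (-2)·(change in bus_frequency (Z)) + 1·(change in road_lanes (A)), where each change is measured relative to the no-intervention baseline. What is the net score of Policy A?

-630

Baseline:
  V = 145
  Z = 193 − 5·145 = -532
  A = 227 − (-532) = 759
Policy A (V − 42):
  V = 145 − 42 = 103
  Z = 193 − 5·103 = -322
  A = 227 − (-322) = 549
ΔZ = -322 − (-532) = 210; ΔA = 549 − 759 = -210
Score = (-2)·210 + 1·(-210) = -630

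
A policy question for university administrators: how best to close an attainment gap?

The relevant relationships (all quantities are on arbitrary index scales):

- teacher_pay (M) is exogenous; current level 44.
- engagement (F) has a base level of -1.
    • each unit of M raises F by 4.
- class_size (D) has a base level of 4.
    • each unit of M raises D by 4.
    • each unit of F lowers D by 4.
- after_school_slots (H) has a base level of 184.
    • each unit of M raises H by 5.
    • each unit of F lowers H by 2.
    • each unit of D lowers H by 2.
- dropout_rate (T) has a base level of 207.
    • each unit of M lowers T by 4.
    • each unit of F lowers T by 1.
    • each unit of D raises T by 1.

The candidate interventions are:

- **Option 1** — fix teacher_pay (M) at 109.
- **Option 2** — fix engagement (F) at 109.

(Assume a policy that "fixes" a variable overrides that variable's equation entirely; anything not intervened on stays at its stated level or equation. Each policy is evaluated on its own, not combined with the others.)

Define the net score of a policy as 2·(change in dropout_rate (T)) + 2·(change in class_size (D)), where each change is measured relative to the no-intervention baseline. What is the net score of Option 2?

1188

Baseline:
  M = 44
  F = -1 + 4·44 = 175
  D = 4 + 4·44 − 4·175 = -520
  T = 207 − 4·44 − 175 + (-520) = -664
Option 2 (F := 109):
  M = 44
  F = 109
  D = 4 + 4·44 − 4·109 = -256
  T = 207 − 4·44 − 109 + (-256) = -334
ΔT = -334 − (-664) = 330; ΔD = -256 − (-520) = 264
Score = 2·330 + 2·264 = 1188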